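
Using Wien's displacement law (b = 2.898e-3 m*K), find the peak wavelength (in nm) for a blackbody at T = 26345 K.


lam_max = b / T = 2.898e-3 / 26345 = 1.100e-07 m = 110.0019 nm

110.0019 nm


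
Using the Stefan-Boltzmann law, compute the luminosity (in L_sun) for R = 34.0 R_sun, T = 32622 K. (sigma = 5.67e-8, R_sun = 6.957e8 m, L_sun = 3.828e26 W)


R = 34.0 * 6.957e8 m = 2.36538e+10 m. L = 4*pi*R^2*sigma*T^4 = 4*pi*(2.36538e+10)^2 * 5.67e-8 * 32622^4 = 4.514785247e+32 W. L/L_sun = 4.514785247e+32 / 3.828e26 = 1.179e+06

1.179e+06 L_sun


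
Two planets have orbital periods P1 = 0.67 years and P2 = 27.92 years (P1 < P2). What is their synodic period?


1/P_syn = |1/P1 - 1/P2| = |1/0.67 - 1/27.92| => P_syn = 0.6865

0.6865 years


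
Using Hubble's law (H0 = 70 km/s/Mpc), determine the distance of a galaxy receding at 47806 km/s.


d = v / H0 = 47806 / 70 = 682.9429

682.9429 Mpc


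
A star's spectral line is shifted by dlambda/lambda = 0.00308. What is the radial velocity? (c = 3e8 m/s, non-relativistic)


v = (dlambda/lambda) * c = 0.00308 * 3e8 = 924000.0

924000.0 m/s


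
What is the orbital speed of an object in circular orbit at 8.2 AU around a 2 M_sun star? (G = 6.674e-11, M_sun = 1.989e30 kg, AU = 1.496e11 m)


v = sqrt(GM/r) = sqrt(6.674e-11 * 3.978e+30 / 1.227e+12) = 14711.3581

14711.3581 m/s


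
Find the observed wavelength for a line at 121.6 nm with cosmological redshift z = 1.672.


lam_obs = lam_emit * (1 + z) = 121.6 * (1 + 1.672) = 324.9152

324.9152 nm


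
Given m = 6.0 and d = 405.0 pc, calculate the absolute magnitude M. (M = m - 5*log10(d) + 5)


M = m - 5*log10(d) + 5 = 6.0 - 5*log10(405.0) + 5 = -2.0373

-2.0373


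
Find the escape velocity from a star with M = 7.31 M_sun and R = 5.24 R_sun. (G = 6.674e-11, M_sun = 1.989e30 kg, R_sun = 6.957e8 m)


M = 7.31 * 1.989e30 kg = 1.453959e+31 kg; R = 5.24 * 6.957e8 m = 3.645468e+09 m. v_esc = sqrt(2GM/R) = sqrt(2 * 6.674e-11 * 1.453959e+31 / 3.645468e+09) = 729638.1506

729638.1506 m/s


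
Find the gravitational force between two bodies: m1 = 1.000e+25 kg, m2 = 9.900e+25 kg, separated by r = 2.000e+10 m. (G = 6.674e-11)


F = G*m1*m2/r^2 = 6.674e-11 * 1.000e+25 * 9.900e+25 / (2.000e+10)^2 = 6.674e-11 * 9.900e+50 / 4.000e+20 = 1.652e+20

1.652e+20 N


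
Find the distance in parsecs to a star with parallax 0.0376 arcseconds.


d = 1/p = 1/0.0376 = 26.5957

26.5957 pc


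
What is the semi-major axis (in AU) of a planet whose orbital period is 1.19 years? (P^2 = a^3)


a = P^(2/3) = 1.19^(2/3) = 1.123

1.123 AU


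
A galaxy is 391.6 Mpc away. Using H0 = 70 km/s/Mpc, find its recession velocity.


v = H0 * d = 70 * 391.6 = 27412.0

27412.0 km/s


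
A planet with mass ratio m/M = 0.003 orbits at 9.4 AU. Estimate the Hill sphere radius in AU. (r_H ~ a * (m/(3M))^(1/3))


r_H = a * (m/3M)^(1/3) = 9.4 * (0.003/3)^(1/3) = 0.94

0.94 AU


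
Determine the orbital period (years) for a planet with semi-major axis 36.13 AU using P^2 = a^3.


P = a^(3/2) = 36.13^1.5 = 217.1711

217.1711 years


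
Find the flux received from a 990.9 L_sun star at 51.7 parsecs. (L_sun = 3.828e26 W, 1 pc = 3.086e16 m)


F = L / (4*pi*d^2) = 3.793e+29 / (4*pi*(1.595e+18)^2) = 1.186e-08

1.186e-08 W/m^2


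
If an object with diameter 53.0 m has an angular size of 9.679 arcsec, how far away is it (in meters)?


D = size / theta_rad, theta_rad = 9.679 * pi/(180*3600) = 4.693e-05, D = 1.129e+06

1.129e+06 m


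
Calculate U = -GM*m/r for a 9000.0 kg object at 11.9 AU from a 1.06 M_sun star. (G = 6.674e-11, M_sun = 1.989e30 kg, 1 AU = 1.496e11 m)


M = 1.06 * 1.989e30 kg = 2.10834e+30 kg; r = 11.9 AU * 1.496e11 m/AU = 1.78024e+12 m. U = -GM*m/r = -(6.674e-11 * 2.10834e+30 * 9000.0) / 1.78024e+12 = -7.114e+11

-7.114e+11 J


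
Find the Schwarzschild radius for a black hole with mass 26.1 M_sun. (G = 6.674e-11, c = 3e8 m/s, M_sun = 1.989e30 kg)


M = 26.1 * 1.989e30 kg = 5.19129e+31 kg. rs = 2GM/c^2 = 2 * 6.674e-11 * 5.19129e+31 / (3e8)^2 = 76992.5988

76992.5988 m


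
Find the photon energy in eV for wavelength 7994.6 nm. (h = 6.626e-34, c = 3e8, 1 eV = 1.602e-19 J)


E = hc/lambda = 6.626e-34 * 3e8 / 7.995e-06 = 2.486e-20 J = 0.1552 eV

0.1552 eV


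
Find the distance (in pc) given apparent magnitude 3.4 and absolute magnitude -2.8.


d = 10^((m - M + 5)/5) = 10^((3.4 - -2.8 + 5)/5) = 173.7801

173.7801 pc


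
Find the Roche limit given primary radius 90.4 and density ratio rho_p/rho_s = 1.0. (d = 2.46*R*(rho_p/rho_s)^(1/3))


d_Roche = 2.46 * 90.4 * 1.0^(1/3) = 222.384

222.384


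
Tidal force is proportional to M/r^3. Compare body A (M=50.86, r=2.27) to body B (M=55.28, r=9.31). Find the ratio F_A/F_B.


Ratio = (M1/r1^3) / (M2/r2^3) = (50.86/2.27^3) / (55.28/9.31^3) = 63.4717

63.4717


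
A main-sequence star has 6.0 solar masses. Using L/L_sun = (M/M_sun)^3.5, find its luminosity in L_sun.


L/L_sun = (M/M_sun)^3.5 = 6.0^3.5 = 529.0898

529.0898 L_sun


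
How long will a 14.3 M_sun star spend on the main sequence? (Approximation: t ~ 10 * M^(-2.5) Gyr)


t = 10 * M^(-2.5) = 10 * 14.3^(-2.5) = 0.0129

0.0129 Gyr


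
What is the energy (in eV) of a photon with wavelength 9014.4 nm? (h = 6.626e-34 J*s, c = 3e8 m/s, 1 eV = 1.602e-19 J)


E = hc/lambda = 6.626e-34 * 3e8 / 9.014e-06 = 2.205e-20 J = 0.1376 eV

0.1376 eV


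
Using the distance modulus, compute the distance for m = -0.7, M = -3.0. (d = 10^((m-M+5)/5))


d = 10^((m - M + 5)/5) = 10^((-0.7 - -3.0 + 5)/5) = 28.8403

28.8403 pc


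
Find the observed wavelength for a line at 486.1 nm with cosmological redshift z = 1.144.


lam_obs = lam_emit * (1 + z) = 486.1 * (1 + 1.144) = 1042.1984

1042.1984 nm


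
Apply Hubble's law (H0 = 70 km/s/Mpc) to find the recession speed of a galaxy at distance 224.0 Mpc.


v = H0 * d = 70 * 224.0 = 15680.0

15680.0 km/s


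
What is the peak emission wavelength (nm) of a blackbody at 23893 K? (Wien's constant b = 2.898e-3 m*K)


lam_max = b / T = 2.898e-3 / 23893 = 1.213e-07 m = 121.2908 nm

121.2908 nm


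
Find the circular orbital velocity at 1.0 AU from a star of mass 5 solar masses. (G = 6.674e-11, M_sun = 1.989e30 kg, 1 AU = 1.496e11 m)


v = sqrt(GM/r) = sqrt(6.674e-11 * 9.945e+30 / 1.496e+11) = 66608.5068

66608.5068 m/s


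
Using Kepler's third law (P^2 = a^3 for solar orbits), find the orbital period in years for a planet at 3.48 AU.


P = a^(3/2) = 3.48^1.5 = 6.4919

6.4919 years


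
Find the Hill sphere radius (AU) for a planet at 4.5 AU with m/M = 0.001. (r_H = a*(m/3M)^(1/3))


r_H = a * (m/3M)^(1/3) = 4.5 * (0.001/3)^(1/3) = 0.312

0.312 AU


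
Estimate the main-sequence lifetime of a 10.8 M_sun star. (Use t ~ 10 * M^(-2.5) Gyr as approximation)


t = 10 * M^(-2.5) = 10 * 10.8^(-2.5) = 0.0261

0.0261 Gyr


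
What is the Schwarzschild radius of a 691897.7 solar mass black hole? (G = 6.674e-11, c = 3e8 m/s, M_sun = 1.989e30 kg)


M = 691897.7 * 1.989e30 kg = 1.376184525e+36 kg. rs = 2GM/c^2 = 2 * 6.674e-11 * 1.376184525e+36 / (3e8)^2 = 2.041e+09

2.041e+09 m


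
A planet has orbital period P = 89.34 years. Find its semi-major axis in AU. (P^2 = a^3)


a = P^(2/3) = 89.34^(2/3) = 19.9847

19.9847 AU


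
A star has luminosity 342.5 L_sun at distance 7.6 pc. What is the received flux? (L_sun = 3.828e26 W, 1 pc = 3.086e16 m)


F = L / (4*pi*d^2) = 1.311e+29 / (4*pi*(2.345e+17)^2) = 1.897e-07

1.897e-07 W/m^2


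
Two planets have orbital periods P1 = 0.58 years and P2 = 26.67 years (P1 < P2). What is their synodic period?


1/P_syn = |1/P1 - 1/P2| = |1/0.58 - 1/26.67| => P_syn = 0.5929

0.5929 years


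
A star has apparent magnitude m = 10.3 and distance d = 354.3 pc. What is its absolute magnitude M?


M = m - 5*log10(d) + 5 = 10.3 - 5*log10(354.3) + 5 = 2.5531

2.5531


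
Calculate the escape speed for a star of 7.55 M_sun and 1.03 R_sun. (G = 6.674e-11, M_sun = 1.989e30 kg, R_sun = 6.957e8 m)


M = 7.55 * 1.989e30 kg = 1.501695e+31 kg; R = 1.03 * 6.957e8 m = 7.16571e+08 m. v_esc = sqrt(2GM/R) = sqrt(2 * 6.674e-11 * 1.501695e+31 / 7.16571e+08) = 1.673e+06

1.673e+06 m/s


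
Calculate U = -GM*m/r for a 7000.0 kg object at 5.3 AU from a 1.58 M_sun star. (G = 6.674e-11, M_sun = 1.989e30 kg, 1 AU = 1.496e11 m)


M = 1.58 * 1.989e30 kg = 3.14262e+30 kg; r = 5.3 AU * 1.496e11 m/AU = 7.9288e+11 m. U = -GM*m/r = -(6.674e-11 * 3.14262e+30 * 7000.0) / 7.9288e+11 = -1.852e+12

-1.852e+12 J


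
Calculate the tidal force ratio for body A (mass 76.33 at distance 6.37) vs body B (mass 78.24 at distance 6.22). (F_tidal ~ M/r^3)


Ratio = (M1/r1^3) / (M2/r2^3) = (76.33/6.37^3) / (78.24/6.22^3) = 0.9083

0.9083


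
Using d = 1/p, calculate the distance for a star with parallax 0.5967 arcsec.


d = 1/p = 1/0.5967 = 1.6759

1.6759 pc


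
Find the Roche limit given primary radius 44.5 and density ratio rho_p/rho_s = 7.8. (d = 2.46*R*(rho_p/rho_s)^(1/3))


d_Roche = 2.46 * 44.5 * 7.8^(1/3) = 217.1001

217.1001


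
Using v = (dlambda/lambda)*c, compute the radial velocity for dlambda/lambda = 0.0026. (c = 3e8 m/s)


v = (dlambda/lambda) * c = 0.0026 * 3e8 = 780000.0

780000.0 m/s


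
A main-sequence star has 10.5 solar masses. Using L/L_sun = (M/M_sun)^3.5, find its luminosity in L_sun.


L/L_sun = (M/M_sun)^3.5 = 10.5^3.5 = 3751.1337

3751.1337 L_sun


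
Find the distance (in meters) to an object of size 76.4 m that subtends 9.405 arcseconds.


D = size / theta_rad, theta_rad = 9.405 * pi/(180*3600) = 4.560e-05, D = 1.676e+06

1.676e+06 m


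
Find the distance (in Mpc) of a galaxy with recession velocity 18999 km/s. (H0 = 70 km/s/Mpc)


d = v / H0 = 18999 / 70 = 271.4143

271.4143 Mpc


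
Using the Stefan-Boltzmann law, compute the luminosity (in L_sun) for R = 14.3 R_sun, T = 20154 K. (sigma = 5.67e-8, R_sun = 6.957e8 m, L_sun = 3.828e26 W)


R = 14.3 * 6.957e8 m = 9.94851e+09 m. L = 4*pi*R^2*sigma*T^4 = 4*pi*(9.94851e+09)^2 * 5.67e-8 * 20154^4 = 1.163466871e+31 W. L/L_sun = 1.163466871e+31 / 3.828e26 = 30393.5964

30393.5964 L_sun


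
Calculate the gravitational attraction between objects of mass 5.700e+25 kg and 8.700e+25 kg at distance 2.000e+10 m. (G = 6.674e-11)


F = G*m1*m2/r^2 = 6.674e-11 * 5.700e+25 * 8.700e+25 / (2.000e+10)^2 = 6.674e-11 * 4.959e+51 / 4.000e+20 = 8.274e+20

8.274e+20 N


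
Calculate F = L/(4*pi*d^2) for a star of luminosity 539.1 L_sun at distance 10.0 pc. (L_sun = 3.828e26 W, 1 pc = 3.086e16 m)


F = L / (4*pi*d^2) = 2.064e+29 / (4*pi*(3.086e+17)^2) = 1.724e-07

1.724e-07 W/m^2


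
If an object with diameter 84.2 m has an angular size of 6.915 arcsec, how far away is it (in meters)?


D = size / theta_rad, theta_rad = 6.915 * pi/(180*3600) = 3.352e-05, D = 2.512e+06

2.512e+06 m


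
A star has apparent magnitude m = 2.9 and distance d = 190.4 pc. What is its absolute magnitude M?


M = m - 5*log10(d) + 5 = 2.9 - 5*log10(190.4) + 5 = -3.4983

-3.4983


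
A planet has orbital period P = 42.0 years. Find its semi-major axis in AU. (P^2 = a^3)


a = P^(2/3) = 42.0^(2/3) = 12.0828

12.0828 AU


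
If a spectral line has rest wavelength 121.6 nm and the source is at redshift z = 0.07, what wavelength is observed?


lam_obs = lam_emit * (1 + z) = 121.6 * (1 + 0.07) = 130.112

130.112 nm


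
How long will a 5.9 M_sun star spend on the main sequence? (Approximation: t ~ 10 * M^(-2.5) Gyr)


t = 10 * M^(-2.5) = 10 * 5.9^(-2.5) = 0.1183

0.1183 Gyr


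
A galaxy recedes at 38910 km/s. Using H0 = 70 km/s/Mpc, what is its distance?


d = v / H0 = 38910 / 70 = 555.8571

555.8571 Mpc


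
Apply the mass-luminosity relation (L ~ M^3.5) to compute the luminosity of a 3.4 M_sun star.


L/L_sun = (M/M_sun)^3.5 = 3.4^3.5 = 72.473

72.473 L_sun


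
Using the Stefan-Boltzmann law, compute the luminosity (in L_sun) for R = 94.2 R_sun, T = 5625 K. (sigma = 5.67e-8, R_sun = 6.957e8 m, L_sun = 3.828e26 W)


R = 94.2 * 6.957e8 m = 6.553494e+10 m. L = 4*pi*R^2*sigma*T^4 = 4*pi*(6.553494e+10)^2 * 5.67e-8 * 5625^4 = 3.063577296e+30 W. L/L_sun = 3.063577296e+30 / 3.828e26 = 8003.0755

8003.0755 L_sun


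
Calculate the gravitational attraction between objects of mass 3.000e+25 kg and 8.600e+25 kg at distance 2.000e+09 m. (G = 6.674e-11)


F = G*m1*m2/r^2 = 6.674e-11 * 3.000e+25 * 8.600e+25 / (2.000e+09)^2 = 6.674e-11 * 2.580e+51 / 4.000e+18 = 4.305e+22

4.305e+22 N


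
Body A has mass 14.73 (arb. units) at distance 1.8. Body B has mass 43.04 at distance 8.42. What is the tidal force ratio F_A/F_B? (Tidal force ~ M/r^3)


Ratio = (M1/r1^3) / (M2/r2^3) = (14.73/1.8^3) / (43.04/8.42^3) = 35.0307

35.0307


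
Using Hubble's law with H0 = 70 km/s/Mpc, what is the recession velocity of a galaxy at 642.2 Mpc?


v = H0 * d = 70 * 642.2 = 44954.0

44954.0 km/s


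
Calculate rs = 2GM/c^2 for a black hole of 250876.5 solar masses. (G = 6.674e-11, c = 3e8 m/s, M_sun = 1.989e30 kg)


M = 250876.5 * 1.989e30 kg = 4.989933585e+35 kg. rs = 2GM/c^2 = 2 * 6.674e-11 * 4.989933585e+35 / (3e8)^2 = 7.401e+08

7.401e+08 m


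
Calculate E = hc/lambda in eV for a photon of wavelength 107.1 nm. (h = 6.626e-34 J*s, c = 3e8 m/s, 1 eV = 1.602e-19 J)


E = hc/lambda = 6.626e-34 * 3e8 / 1.071e-07 = 1.856e-18 J = 11.5857 eV

11.5857 eV


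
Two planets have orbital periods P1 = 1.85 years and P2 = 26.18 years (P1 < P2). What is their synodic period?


1/P_syn = |1/P1 - 1/P2| = |1/1.85 - 1/26.18| => P_syn = 1.9907

1.9907 years


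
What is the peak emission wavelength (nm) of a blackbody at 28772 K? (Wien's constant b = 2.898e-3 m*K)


lam_max = b / T = 2.898e-3 / 28772 = 1.007e-07 m = 100.7229 nm

100.7229 nm


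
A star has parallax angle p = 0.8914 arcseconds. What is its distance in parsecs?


d = 1/p = 1/0.8914 = 1.1218

1.1218 pc


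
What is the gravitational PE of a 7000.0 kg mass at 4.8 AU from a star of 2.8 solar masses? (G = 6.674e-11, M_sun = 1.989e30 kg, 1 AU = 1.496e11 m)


M = 2.8 * 1.989e30 kg = 5.5692e+30 kg; r = 4.8 AU * 1.496e11 m/AU = 7.1808e+11 m. U = -GM*m/r = -(6.674e-11 * 5.5692e+30 * 7000.0) / 7.1808e+11 = -3.623e+12

-3.623e+12 J


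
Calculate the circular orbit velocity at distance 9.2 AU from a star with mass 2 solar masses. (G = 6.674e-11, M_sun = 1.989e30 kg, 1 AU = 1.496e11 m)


v = sqrt(GM/r) = sqrt(6.674e-11 * 3.978e+30 / 1.376e+12) = 13888.8338

13888.8338 m/s


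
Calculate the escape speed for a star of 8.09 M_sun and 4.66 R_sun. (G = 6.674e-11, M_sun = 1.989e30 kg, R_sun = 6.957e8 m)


M = 8.09 * 1.989e30 kg = 1.609101e+31 kg; R = 4.66 * 6.957e8 m = 3.241962e+09 m. v_esc = sqrt(2GM/R) = sqrt(2 * 6.674e-11 * 1.609101e+31 / 3.241962e+09) = 813946.3713

813946.3713 m/s


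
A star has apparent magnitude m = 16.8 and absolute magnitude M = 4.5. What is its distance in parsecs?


d = 10^((m - M + 5)/5) = 10^((16.8 - 4.5 + 5)/5) = 2884.0315

2884.0315 pc


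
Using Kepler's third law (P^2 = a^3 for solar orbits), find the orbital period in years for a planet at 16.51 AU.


P = a^(3/2) = 16.51^1.5 = 67.0843

67.0843 years


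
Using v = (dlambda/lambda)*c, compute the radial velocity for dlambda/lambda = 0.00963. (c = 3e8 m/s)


v = (dlambda/lambda) * c = 0.00963 * 3e8 = 2.889e+06

2.889e+06 m/s


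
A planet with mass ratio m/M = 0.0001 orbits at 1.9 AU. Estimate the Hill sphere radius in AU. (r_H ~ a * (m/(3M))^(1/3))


r_H = a * (m/3M)^(1/3) = 1.9 * (0.0001/3)^(1/3) = 0.0611

0.0611 AU


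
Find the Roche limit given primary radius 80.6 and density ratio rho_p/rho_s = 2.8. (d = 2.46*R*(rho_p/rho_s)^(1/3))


d_Roche = 2.46 * 80.6 * 2.8^(1/3) = 279.462

279.462


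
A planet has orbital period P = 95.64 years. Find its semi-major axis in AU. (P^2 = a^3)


a = P^(2/3) = 95.64^(2/3) = 20.9135

20.9135 AU


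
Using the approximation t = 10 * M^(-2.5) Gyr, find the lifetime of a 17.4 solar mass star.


t = 10 * M^(-2.5) = 10 * 17.4^(-2.5) = 0.0079

0.0079 Gyr


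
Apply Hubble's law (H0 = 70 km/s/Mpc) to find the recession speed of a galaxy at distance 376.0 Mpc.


v = H0 * d = 70 * 376.0 = 26320.0

26320.0 km/s


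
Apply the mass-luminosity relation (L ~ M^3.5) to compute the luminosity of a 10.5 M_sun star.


L/L_sun = (M/M_sun)^3.5 = 10.5^3.5 = 3751.1337

3751.1337 L_sun


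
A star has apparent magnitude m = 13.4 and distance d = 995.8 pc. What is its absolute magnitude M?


M = m - 5*log10(d) + 5 = 13.4 - 5*log10(995.8) + 5 = 3.4091

3.4091


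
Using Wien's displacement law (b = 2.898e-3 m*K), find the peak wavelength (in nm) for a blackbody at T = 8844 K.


lam_max = b / T = 2.898e-3 / 8844 = 3.277e-07 m = 327.6798 nm

327.6798 nm


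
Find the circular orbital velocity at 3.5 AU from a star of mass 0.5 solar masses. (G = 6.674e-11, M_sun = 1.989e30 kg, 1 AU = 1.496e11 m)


v = sqrt(GM/r) = sqrt(6.674e-11 * 9.945e+29 / 5.236e+11) = 11258.8926

11258.8926 m/s


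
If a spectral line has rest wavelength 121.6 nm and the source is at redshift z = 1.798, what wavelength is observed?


lam_obs = lam_emit * (1 + z) = 121.6 * (1 + 1.798) = 340.2368

340.2368 nm


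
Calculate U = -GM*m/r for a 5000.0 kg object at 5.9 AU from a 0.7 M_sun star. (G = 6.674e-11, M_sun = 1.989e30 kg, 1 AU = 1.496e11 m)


M = 0.7 * 1.989e30 kg = 1.3923e+30 kg; r = 5.9 AU * 1.496e11 m/AU = 8.8264e+11 m. U = -GM*m/r = -(6.674e-11 * 1.3923e+30 * 5000.0) / 8.8264e+11 = -5.264e+11

-5.264e+11 J


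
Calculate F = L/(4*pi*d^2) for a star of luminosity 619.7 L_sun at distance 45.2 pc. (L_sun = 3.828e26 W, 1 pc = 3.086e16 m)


F = L / (4*pi*d^2) = 2.372e+29 / (4*pi*(1.395e+18)^2) = 9.702e-09

9.702e-09 W/m^2


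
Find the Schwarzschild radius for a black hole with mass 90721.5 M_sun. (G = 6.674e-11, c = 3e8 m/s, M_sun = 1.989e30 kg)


M = 90721.5 * 1.989e30 kg = 1.804450635e+35 kg. rs = 2GM/c^2 = 2 * 6.674e-11 * 1.804450635e+35 / (3e8)^2 = 2.676e+08

2.676e+08 m


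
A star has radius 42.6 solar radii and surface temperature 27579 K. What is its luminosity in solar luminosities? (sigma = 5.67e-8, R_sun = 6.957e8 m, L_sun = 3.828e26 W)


R = 42.6 * 6.957e8 m = 2.963682e+10 m. L = 4*pi*R^2*sigma*T^4 = 4*pi*(2.963682e+10)^2 * 5.67e-8 * 27579^4 = 3.620513633e+32 W. L/L_sun = 3.620513633e+32 / 3.828e26 = 945797.7098

945797.7098 L_sun


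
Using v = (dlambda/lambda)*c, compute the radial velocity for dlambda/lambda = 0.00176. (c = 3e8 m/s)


v = (dlambda/lambda) * c = 0.00176 * 3e8 = 528000.0

528000.0 m/s


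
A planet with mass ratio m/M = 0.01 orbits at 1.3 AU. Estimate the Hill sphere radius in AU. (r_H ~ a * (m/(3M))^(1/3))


r_H = a * (m/3M)^(1/3) = 1.3 * (0.01/3)^(1/3) = 0.1942

0.1942 AU


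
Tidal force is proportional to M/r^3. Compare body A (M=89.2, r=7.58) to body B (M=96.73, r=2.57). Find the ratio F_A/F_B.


Ratio = (M1/r1^3) / (M2/r2^3) = (89.2/7.58^3) / (96.73/2.57^3) = 0.0359

0.0359


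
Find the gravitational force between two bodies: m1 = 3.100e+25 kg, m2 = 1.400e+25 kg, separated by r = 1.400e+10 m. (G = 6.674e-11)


F = G*m1*m2/r^2 = 6.674e-11 * 3.100e+25 * 1.400e+25 / (1.400e+10)^2 = 6.674e-11 * 4.340e+50 / 1.960e+20 = 1.478e+20

1.478e+20 N


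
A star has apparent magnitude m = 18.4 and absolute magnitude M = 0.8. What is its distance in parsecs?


d = 10^((m - M + 5)/5) = 10^((18.4 - 0.8 + 5)/5) = 33113.1121

33113.1121 pc


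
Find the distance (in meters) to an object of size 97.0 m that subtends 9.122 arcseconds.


D = size / theta_rad, theta_rad = 9.122 * pi/(180*3600) = 4.422e-05, D = 2.193e+06

2.193e+06 m


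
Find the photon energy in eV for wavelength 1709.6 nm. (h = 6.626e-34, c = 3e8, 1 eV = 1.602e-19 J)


E = hc/lambda = 6.626e-34 * 3e8 / 1.710e-06 = 1.163e-19 J = 0.7258 eV

0.7258 eV


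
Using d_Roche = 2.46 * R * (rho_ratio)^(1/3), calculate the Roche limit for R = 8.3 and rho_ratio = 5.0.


d_Roche = 2.46 * 8.3 * 5.0^(1/3) = 34.9143

34.9143


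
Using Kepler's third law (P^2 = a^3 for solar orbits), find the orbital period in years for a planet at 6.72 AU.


P = a^(3/2) = 6.72^1.5 = 17.4202

17.4202 years


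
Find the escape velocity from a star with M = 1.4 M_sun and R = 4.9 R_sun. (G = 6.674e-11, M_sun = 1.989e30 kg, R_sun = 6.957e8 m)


M = 1.4 * 1.989e30 kg = 2.7846e+30 kg; R = 4.9 * 6.957e8 m = 3.40893e+09 m. v_esc = sqrt(2GM/R) = sqrt(2 * 6.674e-11 * 2.7846e+30 / 3.40893e+09) = 330202.5834

330202.5834 m/s


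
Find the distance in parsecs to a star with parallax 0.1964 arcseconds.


d = 1/p = 1/0.1964 = 5.0916

5.0916 pc


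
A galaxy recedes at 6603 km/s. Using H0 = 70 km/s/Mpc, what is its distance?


d = v / H0 = 6603 / 70 = 94.3286

94.3286 Mpc


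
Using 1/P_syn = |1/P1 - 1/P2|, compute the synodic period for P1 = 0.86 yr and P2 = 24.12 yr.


1/P_syn = |1/P1 - 1/P2| = |1/0.86 - 1/24.12| => P_syn = 0.8918

0.8918 years


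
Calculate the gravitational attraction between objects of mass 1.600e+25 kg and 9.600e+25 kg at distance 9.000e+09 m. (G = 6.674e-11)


F = G*m1*m2/r^2 = 6.674e-11 * 1.600e+25 * 9.600e+25 / (9.000e+09)^2 = 6.674e-11 * 1.536e+51 / 8.100e+19 = 1.266e+21

1.266e+21 N


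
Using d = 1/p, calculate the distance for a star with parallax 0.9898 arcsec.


d = 1/p = 1/0.9898 = 1.0103

1.0103 pc


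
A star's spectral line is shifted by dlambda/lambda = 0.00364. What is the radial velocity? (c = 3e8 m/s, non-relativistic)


v = (dlambda/lambda) * c = 0.00364 * 3e8 = 1.092e+06

1.092e+06 m/s


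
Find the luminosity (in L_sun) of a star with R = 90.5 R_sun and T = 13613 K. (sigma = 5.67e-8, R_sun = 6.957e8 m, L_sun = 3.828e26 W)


R = 90.5 * 6.957e8 m = 6.296085e+10 m. L = 4*pi*R^2*sigma*T^4 = 4*pi*(6.296085e+10)^2 * 5.67e-8 * 13613^4 = 9.699502652e+31 W. L/L_sun = 9.699502652e+31 / 3.828e26 = 253383.0369

253383.0369 L_sun


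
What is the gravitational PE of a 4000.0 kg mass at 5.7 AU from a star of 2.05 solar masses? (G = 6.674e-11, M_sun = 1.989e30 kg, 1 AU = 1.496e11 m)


M = 2.05 * 1.989e30 kg = 4.07745e+30 kg; r = 5.7 AU * 1.496e11 m/AU = 8.5272e+11 m. U = -GM*m/r = -(6.674e-11 * 4.07745e+30 * 4000.0) / 8.5272e+11 = -1.277e+12

-1.277e+12 J


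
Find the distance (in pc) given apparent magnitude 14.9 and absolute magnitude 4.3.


d = 10^((m - M + 5)/5) = 10^((14.9 - 4.3 + 5)/5) = 1318.2567

1318.2567 pc


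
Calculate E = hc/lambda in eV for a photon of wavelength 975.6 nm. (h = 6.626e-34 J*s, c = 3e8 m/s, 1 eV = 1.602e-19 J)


E = hc/lambda = 6.626e-34 * 3e8 / 9.756e-07 = 2.038e-19 J = 1.2719 eV

1.2719 eV


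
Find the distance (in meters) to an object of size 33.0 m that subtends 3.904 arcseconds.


D = size / theta_rad, theta_rad = 3.904 * pi/(180*3600) = 1.893e-05, D = 1.744e+06

1.744e+06 m


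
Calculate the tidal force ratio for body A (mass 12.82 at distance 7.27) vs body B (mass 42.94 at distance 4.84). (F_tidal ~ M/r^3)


Ratio = (M1/r1^3) / (M2/r2^3) = (12.82/7.27^3) / (42.94/4.84^3) = 0.0881

0.0881


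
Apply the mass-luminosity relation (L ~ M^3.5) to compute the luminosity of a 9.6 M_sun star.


L/L_sun = (M/M_sun)^3.5 = 9.6^3.5 = 2741.2542

2741.2542 L_sun


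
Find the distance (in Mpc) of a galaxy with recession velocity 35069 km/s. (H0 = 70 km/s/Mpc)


d = v / H0 = 35069 / 70 = 500.9857

500.9857 Mpc


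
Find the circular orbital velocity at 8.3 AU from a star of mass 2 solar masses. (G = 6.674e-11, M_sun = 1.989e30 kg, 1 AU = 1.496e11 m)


v = sqrt(GM/r) = sqrt(6.674e-11 * 3.978e+30 / 1.242e+12) = 14622.4669

14622.4669 m/s


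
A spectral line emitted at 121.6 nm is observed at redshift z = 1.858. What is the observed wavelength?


lam_obs = lam_emit * (1 + z) = 121.6 * (1 + 1.858) = 347.5328

347.5328 nm


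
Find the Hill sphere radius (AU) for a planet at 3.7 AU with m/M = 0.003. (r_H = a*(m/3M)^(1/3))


r_H = a * (m/3M)^(1/3) = 3.7 * (0.003/3)^(1/3) = 0.37

0.37 AU


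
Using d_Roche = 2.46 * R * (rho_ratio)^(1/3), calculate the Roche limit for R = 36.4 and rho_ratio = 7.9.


d_Roche = 2.46 * 36.4 * 7.9^(1/3) = 178.3387

178.3387


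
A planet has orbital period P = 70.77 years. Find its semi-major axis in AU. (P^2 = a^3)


a = P^(2/3) = 70.77^(2/3) = 17.1093

17.1093 AU


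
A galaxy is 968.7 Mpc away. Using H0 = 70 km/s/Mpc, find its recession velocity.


v = H0 * d = 70 * 968.7 = 67809.0

67809.0 km/s


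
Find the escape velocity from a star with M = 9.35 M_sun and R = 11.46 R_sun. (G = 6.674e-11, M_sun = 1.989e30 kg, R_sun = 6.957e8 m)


M = 9.35 * 1.989e30 kg = 1.859715e+31 kg; R = 11.46 * 6.957e8 m = 7.972722e+09 m. v_esc = sqrt(2GM/R) = sqrt(2 * 6.674e-11 * 1.859715e+31 / 7.972722e+09) = 557992.0168

557992.0168 m/s


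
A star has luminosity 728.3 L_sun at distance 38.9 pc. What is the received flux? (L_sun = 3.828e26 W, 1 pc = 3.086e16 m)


F = L / (4*pi*d^2) = 2.788e+29 / (4*pi*(1.200e+18)^2) = 1.540e-08

1.540e-08 W/m^2


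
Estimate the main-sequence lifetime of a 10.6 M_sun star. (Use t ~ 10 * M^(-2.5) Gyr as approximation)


t = 10 * M^(-2.5) = 10 * 10.6^(-2.5) = 0.0273

0.0273 Gyr


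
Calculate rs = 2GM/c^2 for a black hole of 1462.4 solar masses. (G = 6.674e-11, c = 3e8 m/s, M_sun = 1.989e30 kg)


M = 1462.4 * 1.989e30 kg = 2.9087136e+33 kg. rs = 2GM/c^2 = 2 * 6.674e-11 * 2.9087136e+33 / (3e8)^2 = 4.314e+06

4.314e+06 m


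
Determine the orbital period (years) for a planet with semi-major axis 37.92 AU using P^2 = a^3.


P = a^(3/2) = 37.92^1.5 = 233.5084

233.5084 years


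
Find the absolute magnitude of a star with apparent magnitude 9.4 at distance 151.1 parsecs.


M = m - 5*log10(d) + 5 = 9.4 - 5*log10(151.1) + 5 = 3.5037

3.5037


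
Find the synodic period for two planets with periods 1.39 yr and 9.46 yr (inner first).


1/P_syn = |1/P1 - 1/P2| = |1/1.39 - 1/9.46| => P_syn = 1.6294

1.6294 years


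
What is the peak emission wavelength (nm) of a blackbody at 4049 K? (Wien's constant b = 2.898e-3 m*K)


lam_max = b / T = 2.898e-3 / 4049 = 7.157e-07 m = 715.7323 nm

715.7323 nm


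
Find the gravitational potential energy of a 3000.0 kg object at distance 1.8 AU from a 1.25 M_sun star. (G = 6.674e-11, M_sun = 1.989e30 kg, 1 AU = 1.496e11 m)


M = 1.25 * 1.989e30 kg = 2.48625e+30 kg; r = 1.8 AU * 1.496e11 m/AU = 2.6928e+11 m. U = -GM*m/r = -(6.674e-11 * 2.48625e+30 * 3000.0) / 2.6928e+11 = -1.849e+12

-1.849e+12 J


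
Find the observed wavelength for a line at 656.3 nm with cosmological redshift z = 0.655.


lam_obs = lam_emit * (1 + z) = 656.3 * (1 + 0.655) = 1086.1765

1086.1765 nm


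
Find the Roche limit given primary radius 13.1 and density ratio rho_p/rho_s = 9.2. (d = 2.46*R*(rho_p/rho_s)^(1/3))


d_Roche = 2.46 * 13.1 * 9.2^(1/3) = 67.5257

67.5257


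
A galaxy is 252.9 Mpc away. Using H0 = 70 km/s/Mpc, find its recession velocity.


v = H0 * d = 70 * 252.9 = 17703.0

17703.0 km/s


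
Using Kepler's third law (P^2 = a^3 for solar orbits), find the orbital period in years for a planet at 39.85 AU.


P = a^(3/2) = 39.85^1.5 = 251.5605

251.5605 years


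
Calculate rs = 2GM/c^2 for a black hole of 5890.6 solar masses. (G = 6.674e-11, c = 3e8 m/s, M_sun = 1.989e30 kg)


M = 5890.6 * 1.989e30 kg = 1.17164034e+34 kg. rs = 2GM/c^2 = 2 * 6.674e-11 * 1.17164034e+34 / (3e8)^2 = 1.738e+07

1.738e+07 m


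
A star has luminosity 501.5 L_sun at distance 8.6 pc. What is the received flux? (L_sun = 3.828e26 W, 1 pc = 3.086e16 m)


F = L / (4*pi*d^2) = 1.920e+29 / (4*pi*(2.654e+17)^2) = 2.169e-07

2.169e-07 W/m^2


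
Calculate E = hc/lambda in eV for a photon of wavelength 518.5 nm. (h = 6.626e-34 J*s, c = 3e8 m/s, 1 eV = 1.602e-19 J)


E = hc/lambda = 6.626e-34 * 3e8 / 5.185e-07 = 3.834e-19 J = 2.3931 eV

2.3931 eV


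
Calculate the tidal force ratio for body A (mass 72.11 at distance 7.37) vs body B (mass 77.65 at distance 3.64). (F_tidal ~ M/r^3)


Ratio = (M1/r1^3) / (M2/r2^3) = (72.11/7.37^3) / (77.65/3.64^3) = 0.1119

0.1119


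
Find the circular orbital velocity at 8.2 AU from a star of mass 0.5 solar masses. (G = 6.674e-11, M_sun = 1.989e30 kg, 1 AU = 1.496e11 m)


v = sqrt(GM/r) = sqrt(6.674e-11 * 9.945e+29 / 1.227e+12) = 7355.6791

7355.6791 m/s


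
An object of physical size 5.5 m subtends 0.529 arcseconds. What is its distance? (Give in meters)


D = size / theta_rad, theta_rad = 0.529 * pi/(180*3600) = 2.565e-06, D = 2.145e+06

2.145e+06 m


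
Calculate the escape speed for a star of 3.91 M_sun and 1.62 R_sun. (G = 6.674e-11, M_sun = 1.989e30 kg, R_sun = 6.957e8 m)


M = 3.91 * 1.989e30 kg = 7.77699e+30 kg; R = 1.62 * 6.957e8 m = 1.127034e+09 m. v_esc = sqrt(2GM/R) = sqrt(2 * 6.674e-11 * 7.77699e+30 / 1.127034e+09) = 959721.8009

959721.8009 m/s


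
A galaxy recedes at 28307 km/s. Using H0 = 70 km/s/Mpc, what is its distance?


d = v / H0 = 28307 / 70 = 404.3857

404.3857 Mpc


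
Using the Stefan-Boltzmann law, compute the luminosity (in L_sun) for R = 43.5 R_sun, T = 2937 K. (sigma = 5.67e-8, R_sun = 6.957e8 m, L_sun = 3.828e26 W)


R = 43.5 * 6.957e8 m = 3.026295e+10 m. L = 4*pi*R^2*sigma*T^4 = 4*pi*(3.026295e+10)^2 * 5.67e-8 * 2937^4 = 4.855469491e+28 W. L/L_sun = 4.855469491e+28 / 3.828e26 = 126.8409

126.8409 L_sun


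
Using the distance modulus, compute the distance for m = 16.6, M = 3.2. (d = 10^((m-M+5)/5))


d = 10^((m - M + 5)/5) = 10^((16.6 - 3.2 + 5)/5) = 4786.3009

4786.3009 pc


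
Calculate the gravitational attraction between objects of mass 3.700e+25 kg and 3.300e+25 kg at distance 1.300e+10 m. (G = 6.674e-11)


F = G*m1*m2/r^2 = 6.674e-11 * 3.700e+25 * 3.300e+25 / (1.300e+10)^2 = 6.674e-11 * 1.221e+51 / 1.690e+20 = 4.822e+20

4.822e+20 N


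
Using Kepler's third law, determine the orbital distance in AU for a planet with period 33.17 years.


a = P^(2/3) = 33.17^(2/3) = 10.3236

10.3236 AU


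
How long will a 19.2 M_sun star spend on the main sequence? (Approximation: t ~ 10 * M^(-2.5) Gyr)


t = 10 * M^(-2.5) = 10 * 19.2^(-2.5) = 0.0062

0.0062 Gyr


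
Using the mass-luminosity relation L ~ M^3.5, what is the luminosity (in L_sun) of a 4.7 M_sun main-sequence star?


L/L_sun = (M/M_sun)^3.5 = 4.7^3.5 = 225.0829

225.0829 L_sun


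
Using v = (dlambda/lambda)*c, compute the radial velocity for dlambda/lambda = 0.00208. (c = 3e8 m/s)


v = (dlambda/lambda) * c = 0.00208 * 3e8 = 624000.0

624000.0 m/s


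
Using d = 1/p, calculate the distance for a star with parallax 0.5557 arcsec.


d = 1/p = 1/0.5557 = 1.7995

1.7995 pc


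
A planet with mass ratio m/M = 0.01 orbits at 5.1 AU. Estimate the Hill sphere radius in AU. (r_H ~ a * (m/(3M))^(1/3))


r_H = a * (m/3M)^(1/3) = 5.1 * (0.01/3)^(1/3) = 0.7618

0.7618 AU


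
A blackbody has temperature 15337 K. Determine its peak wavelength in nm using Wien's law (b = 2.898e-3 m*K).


lam_max = b / T = 2.898e-3 / 15337 = 1.890e-07 m = 188.9548 nm

188.9548 nm


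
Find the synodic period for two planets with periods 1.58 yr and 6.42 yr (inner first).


1/P_syn = |1/P1 - 1/P2| = |1/1.58 - 1/6.42| => P_syn = 2.0958

2.0958 years


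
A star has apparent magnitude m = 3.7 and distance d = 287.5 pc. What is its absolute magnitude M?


M = m - 5*log10(d) + 5 = 3.7 - 5*log10(287.5) + 5 = -3.5932

-3.5932


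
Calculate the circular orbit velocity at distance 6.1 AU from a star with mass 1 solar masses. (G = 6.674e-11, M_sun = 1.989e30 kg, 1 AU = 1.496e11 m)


v = sqrt(GM/r) = sqrt(6.674e-11 * 1.989e+30 / 9.126e+11) = 12060.9017

12060.9017 m/s


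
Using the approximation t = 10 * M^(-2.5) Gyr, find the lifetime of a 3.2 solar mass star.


t = 10 * M^(-2.5) = 10 * 3.2^(-2.5) = 0.5459

0.5459 Gyr


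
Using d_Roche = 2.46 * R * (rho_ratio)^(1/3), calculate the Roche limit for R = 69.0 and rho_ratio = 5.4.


d_Roche = 2.46 * 69.0 * 5.4^(1/3) = 297.7937

297.7937


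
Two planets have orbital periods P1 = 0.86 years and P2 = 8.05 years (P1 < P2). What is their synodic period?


1/P_syn = |1/P1 - 1/P2| = |1/0.86 - 1/8.05| => P_syn = 0.9629

0.9629 years


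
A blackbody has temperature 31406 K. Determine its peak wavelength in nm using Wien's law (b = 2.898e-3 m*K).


lam_max = b / T = 2.898e-3 / 31406 = 9.228e-08 m = 92.2754 nm

92.2754 nm


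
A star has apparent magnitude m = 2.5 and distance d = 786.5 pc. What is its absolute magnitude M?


M = m - 5*log10(d) + 5 = 2.5 - 5*log10(786.5) + 5 = -6.9785

-6.9785


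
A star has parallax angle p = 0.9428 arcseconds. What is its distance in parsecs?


d = 1/p = 1/0.9428 = 1.0607

1.0607 pc


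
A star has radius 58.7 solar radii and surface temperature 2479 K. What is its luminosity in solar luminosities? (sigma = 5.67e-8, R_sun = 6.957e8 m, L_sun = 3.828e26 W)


R = 58.7 * 6.957e8 m = 4.083759e+10 m. L = 4*pi*R^2*sigma*T^4 = 4*pi*(4.083759e+10)^2 * 5.67e-8 * 2479^4 = 4.487652697e+28 W. L/L_sun = 4.487652697e+28 / 3.828e26 = 117.2323

117.2323 L_sun


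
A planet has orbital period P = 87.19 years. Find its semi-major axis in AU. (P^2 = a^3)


a = P^(2/3) = 87.19^(2/3) = 19.6628

19.6628 AU


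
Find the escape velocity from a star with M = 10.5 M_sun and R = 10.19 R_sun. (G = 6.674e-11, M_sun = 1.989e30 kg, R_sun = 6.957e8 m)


M = 10.5 * 1.989e30 kg = 2.08845e+31 kg; R = 10.19 * 6.957e8 m = 7.089183e+09 m. v_esc = sqrt(2GM/R) = sqrt(2 * 6.674e-11 * 2.08845e+31 / 7.089183e+09) = 627078.6958

627078.6958 m/s


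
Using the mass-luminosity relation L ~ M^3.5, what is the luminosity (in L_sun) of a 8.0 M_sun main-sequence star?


L/L_sun = (M/M_sun)^3.5 = 8.0^3.5 = 1448.1547

1448.1547 L_sun


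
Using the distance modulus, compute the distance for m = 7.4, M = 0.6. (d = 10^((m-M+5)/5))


d = 10^((m - M + 5)/5) = 10^((7.4 - 0.6 + 5)/5) = 229.0868

229.0868 pc


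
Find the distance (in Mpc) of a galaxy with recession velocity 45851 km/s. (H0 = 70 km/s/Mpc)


d = v / H0 = 45851 / 70 = 655.0143

655.0143 Mpc


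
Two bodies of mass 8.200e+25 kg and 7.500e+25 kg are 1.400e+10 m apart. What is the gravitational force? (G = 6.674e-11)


F = G*m1*m2/r^2 = 6.674e-11 * 8.200e+25 * 7.500e+25 / (1.400e+10)^2 = 6.674e-11 * 6.150e+51 / 1.960e+20 = 2.094e+21

2.094e+21 N


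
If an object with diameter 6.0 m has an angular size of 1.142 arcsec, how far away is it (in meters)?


D = size / theta_rad, theta_rad = 1.142 * pi/(180*3600) = 5.537e-06, D = 1.084e+06

1.084e+06 m


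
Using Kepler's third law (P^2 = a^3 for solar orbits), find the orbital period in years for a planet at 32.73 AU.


P = a^(3/2) = 32.73^1.5 = 187.2488

187.2488 years


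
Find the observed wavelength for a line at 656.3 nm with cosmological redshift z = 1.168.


lam_obs = lam_emit * (1 + z) = 656.3 * (1 + 1.168) = 1422.8584

1422.8584 nm


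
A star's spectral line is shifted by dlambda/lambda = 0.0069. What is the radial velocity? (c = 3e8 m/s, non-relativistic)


v = (dlambda/lambda) * c = 0.0069 * 3e8 = 2.070e+06

2.070e+06 m/s


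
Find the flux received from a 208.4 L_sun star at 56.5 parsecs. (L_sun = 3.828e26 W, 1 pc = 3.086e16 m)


F = L / (4*pi*d^2) = 7.978e+28 / (4*pi*(1.744e+18)^2) = 2.088e-09

2.088e-09 W/m^2


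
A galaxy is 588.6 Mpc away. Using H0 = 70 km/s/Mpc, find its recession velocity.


v = H0 * d = 70 * 588.6 = 41202.0

41202.0 km/s


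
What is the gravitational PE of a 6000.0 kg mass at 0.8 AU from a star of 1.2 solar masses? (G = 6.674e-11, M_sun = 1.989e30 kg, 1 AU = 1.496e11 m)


M = 1.2 * 1.989e30 kg = 2.3868e+30 kg; r = 0.8 AU * 1.496e11 m/AU = 1.1968e+11 m. U = -GM*m/r = -(6.674e-11 * 2.3868e+30 * 6000.0) / 1.1968e+11 = -7.986e+12

-7.986e+12 J


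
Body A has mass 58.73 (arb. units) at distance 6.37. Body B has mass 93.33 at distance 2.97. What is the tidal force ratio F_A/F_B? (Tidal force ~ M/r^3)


Ratio = (M1/r1^3) / (M2/r2^3) = (58.73/6.37^3) / (93.33/2.97^3) = 0.0638

0.0638


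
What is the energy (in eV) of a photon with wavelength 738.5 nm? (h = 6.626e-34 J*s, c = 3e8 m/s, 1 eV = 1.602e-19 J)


E = hc/lambda = 6.626e-34 * 3e8 / 7.385e-07 = 2.692e-19 J = 1.6802 eV

1.6802 eV


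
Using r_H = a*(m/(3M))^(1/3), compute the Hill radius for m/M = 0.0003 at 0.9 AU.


r_H = a * (m/3M)^(1/3) = 0.9 * (0.0003/3)^(1/3) = 0.0418

0.0418 AU


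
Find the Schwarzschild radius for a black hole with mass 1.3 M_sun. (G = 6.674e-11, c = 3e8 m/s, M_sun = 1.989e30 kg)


M = 1.3 * 1.989e30 kg = 2.5857e+30 kg. rs = 2GM/c^2 = 2 * 6.674e-11 * 2.5857e+30 / (3e8)^2 = 3834.8804

3834.8804 m


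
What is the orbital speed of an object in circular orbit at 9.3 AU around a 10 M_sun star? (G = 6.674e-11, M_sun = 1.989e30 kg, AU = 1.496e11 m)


v = sqrt(GM/r) = sqrt(6.674e-11 * 1.989e+31 / 1.391e+12) = 30888.9554

30888.9554 m/s


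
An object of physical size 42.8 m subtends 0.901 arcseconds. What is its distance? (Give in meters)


D = size / theta_rad, theta_rad = 0.901 * pi/(180*3600) = 4.368e-06, D = 9.798e+06

9.798e+06 m


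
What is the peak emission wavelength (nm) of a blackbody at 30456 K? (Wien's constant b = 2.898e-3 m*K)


lam_max = b / T = 2.898e-3 / 30456 = 9.515e-08 m = 95.1537 nm

95.1537 nm


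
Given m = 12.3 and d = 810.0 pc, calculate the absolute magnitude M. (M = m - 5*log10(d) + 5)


M = m - 5*log10(d) + 5 = 12.3 - 5*log10(810.0) + 5 = 2.7576

2.7576


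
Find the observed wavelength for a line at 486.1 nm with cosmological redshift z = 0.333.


lam_obs = lam_emit * (1 + z) = 486.1 * (1 + 0.333) = 647.9713

647.9713 nm


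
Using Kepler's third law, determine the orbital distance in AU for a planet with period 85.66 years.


a = P^(2/3) = 85.66^(2/3) = 19.4321

19.4321 AU


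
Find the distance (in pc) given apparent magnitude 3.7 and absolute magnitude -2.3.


d = 10^((m - M + 5)/5) = 10^((3.7 - -2.3 + 5)/5) = 158.4893

158.4893 pc


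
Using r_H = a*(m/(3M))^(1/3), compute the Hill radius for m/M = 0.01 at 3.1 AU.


r_H = a * (m/3M)^(1/3) = 3.1 * (0.01/3)^(1/3) = 0.4631

0.4631 AU


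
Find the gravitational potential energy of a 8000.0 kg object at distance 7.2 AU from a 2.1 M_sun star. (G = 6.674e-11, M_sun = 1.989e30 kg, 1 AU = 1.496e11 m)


M = 2.1 * 1.989e30 kg = 4.1769e+30 kg; r = 7.2 AU * 1.496e11 m/AU = 1.07712e+12 m. U = -GM*m/r = -(6.674e-11 * 4.1769e+30 * 8000.0) / 1.07712e+12 = -2.070e+12

-2.070e+12 J


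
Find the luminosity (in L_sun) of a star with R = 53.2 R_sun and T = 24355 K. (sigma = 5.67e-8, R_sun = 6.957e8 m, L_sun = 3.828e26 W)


R = 53.2 * 6.957e8 m = 3.701124e+10 m. L = 4*pi*R^2*sigma*T^4 = 4*pi*(3.701124e+10)^2 * 5.67e-8 * 24355^4 = 3.434098358e+32 W. L/L_sun = 3.434098358e+32 / 3.828e26 = 897099.8845

897099.8845 L_sun


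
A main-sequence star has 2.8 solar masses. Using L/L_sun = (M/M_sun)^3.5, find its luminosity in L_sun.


L/L_sun = (M/M_sun)^3.5 = 2.8^3.5 = 36.7327

36.7327 L_sun


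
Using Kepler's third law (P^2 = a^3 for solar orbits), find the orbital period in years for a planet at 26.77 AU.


P = a^(3/2) = 26.77^1.5 = 138.5073

138.5073 years


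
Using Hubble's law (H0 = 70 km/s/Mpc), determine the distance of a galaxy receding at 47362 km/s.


d = v / H0 = 47362 / 70 = 676.6

676.6 Mpc


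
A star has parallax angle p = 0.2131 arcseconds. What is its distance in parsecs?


d = 1/p = 1/0.2131 = 4.6926

4.6926 pc


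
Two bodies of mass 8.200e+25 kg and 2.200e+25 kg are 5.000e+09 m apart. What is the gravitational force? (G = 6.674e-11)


F = G*m1*m2/r^2 = 6.674e-11 * 8.200e+25 * 2.200e+25 / (5.000e+09)^2 = 6.674e-11 * 1.804e+51 / 2.500e+19 = 4.816e+21

4.816e+21 N
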